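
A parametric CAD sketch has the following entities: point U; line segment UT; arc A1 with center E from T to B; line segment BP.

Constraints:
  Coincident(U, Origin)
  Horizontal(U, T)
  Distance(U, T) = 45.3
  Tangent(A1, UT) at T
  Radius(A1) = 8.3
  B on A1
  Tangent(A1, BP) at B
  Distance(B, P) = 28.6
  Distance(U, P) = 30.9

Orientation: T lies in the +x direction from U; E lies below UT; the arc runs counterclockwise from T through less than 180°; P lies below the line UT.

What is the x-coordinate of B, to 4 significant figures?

39.20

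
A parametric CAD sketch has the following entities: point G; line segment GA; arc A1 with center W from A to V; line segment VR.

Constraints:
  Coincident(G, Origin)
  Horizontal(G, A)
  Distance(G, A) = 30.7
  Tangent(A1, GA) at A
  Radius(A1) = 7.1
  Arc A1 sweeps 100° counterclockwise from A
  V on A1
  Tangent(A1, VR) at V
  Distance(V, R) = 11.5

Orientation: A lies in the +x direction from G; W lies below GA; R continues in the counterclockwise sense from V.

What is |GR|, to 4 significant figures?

32.36

G is at the origin; G and A share the same y with |GA| = 30.7 and A on the +x side, so A = (30.70, 0.000). Since A1 is tangent to GA there, WA ⟂ GA, so W = A + (0, -7.1) = (30.70, -7.100). On A1, A sits at bearing 90° from W; a 100° counterclockwise sweep puts V at bearing 190°, so V = W + 7.1·(cos 190°, sin 190°) = (23.71, -8.333). A1 meets VR tangentially, so WV is at right angles to VR, so VR runs along (−sin 190°, cos 190°); with |VR| = 11.5, R = (25.70, -19.66). Then |GR| = |R − G| = 32.36.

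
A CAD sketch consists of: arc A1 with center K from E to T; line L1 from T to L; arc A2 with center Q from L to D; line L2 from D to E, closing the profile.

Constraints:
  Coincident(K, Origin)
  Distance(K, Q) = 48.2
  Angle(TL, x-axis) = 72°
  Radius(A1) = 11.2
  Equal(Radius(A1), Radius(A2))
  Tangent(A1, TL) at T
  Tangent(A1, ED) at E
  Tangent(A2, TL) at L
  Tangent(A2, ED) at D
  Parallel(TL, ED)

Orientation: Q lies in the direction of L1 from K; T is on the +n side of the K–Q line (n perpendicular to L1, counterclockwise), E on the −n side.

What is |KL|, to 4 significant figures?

49.48

The slot axis is L1's direction at 72.0°, so u = (cos 72.0°, sin 72.0°) = (0.3090, 0.9511) and n = (−sin 72.0°, cos 72.0°) = (-0.9511, 0.3090). K is at the origin and Q lies 48.2 along u from K, so Q = 48.2·u = (14.89, 45.84). Tangency of A1 to both parallel lines with radius 11.2 puts T and E at K ± 11.2·n: T = (-10.65, 3.461), E = (10.65, -3.461). Equal radii place L and D the same way about Q: L = Q + 11.2·n = (4.243, 49.30), D = Q − 11.2·n = (25.55, 42.38). Then |KL| = |L − K| = 49.48.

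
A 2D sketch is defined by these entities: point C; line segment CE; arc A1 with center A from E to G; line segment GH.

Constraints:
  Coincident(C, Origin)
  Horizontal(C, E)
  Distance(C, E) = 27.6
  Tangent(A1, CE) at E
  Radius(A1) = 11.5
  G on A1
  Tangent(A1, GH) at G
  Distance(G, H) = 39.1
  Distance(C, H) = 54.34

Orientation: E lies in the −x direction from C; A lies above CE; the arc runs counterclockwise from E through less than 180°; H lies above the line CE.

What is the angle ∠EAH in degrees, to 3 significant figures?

167°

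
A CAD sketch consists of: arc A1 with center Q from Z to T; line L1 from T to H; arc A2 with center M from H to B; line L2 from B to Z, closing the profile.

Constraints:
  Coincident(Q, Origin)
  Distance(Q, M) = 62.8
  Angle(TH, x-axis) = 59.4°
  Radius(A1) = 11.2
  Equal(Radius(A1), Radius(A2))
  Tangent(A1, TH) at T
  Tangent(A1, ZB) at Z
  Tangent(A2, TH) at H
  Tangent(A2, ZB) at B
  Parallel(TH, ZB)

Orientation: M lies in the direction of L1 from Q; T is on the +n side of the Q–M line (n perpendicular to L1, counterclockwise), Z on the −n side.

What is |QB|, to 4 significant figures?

63.79

The slot axis is L1's direction at 59.4°, so u = (cos 59.4°, sin 59.4°) = (0.5090, 0.8607) and n = (−sin 59.4°, cos 59.4°) = (-0.8607, 0.5090). Q is at the origin and M lies 62.8 along u from Q, so M = 62.8·u = (31.97, 54.05). Tangency of A1 to both parallel lines with radius 11.2 puts T and Z at Q ± 11.2·n: T = (-9.640, 5.701), Z = (9.640, -5.701). Equal radii place H and B the same way about M: H = M + 11.2·n = (22.33, 59.76), B = M − 11.2·n = (41.61, 48.35). Then |QB| = |B − Q| = 63.79.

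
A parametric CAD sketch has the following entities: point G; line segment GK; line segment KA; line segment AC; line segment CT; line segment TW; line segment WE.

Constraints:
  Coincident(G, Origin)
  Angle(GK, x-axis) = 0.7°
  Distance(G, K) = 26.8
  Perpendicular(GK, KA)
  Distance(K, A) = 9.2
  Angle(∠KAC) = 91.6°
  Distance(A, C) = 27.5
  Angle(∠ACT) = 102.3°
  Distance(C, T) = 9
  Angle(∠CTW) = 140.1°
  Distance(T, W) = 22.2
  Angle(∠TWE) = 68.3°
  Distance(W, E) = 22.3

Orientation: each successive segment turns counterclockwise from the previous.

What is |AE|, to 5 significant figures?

12.439

G is at the origin; GK runs at 0.7° with length 26.8, so K = (26.798, 0.32742). GK ⟂ KA, so KA runs at 90.700°; with |KA| = 9.2, A = (26.686, 9.5267). ∠KAC = 91.6° gives AC at 179.10° from the x-axis; with |AC| = 27.5, C = (-0.81100, 9.9587). ∠ACT = 102.3° gives CT at -103.20° from the x-axis; with |CT| = 9.0, T = (-2.8662, 1.1965). ∠CTW = 140.1° gives TW at -63.300° from the x-axis; with |TW| = 22.2, W = (7.1087, -18.636). ∠TWE = 68.3° gives WE at 48.400° from the x-axis; with |WE| = 22.3, E = (21.914, -1.9605). Then |AE| = |E − A| = 12.439.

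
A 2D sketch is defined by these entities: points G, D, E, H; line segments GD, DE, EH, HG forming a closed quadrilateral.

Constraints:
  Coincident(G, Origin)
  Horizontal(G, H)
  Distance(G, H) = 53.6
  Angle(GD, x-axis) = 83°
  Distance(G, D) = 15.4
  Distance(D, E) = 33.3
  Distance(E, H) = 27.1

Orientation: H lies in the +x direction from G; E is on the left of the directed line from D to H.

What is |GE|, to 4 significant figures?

40.03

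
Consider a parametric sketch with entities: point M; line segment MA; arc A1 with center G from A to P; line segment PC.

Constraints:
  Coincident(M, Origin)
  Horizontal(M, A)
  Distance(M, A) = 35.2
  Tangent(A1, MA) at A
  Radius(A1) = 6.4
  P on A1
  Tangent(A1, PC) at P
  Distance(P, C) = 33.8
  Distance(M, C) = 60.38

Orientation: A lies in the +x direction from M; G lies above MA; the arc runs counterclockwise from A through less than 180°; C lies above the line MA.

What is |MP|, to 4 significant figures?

41.91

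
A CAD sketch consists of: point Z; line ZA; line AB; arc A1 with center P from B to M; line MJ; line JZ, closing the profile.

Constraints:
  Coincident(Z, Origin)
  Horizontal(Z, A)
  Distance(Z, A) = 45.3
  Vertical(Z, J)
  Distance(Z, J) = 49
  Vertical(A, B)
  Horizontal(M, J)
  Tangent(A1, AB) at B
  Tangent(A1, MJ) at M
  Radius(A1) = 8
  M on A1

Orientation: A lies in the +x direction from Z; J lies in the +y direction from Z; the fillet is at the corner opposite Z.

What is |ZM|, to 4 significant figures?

61.58

Z is at the origin; ZA is horizontal with |ZA| = 45.3 and A on the +x side, so A = (45.30, 0.000). Z and J share the same x with |ZJ| = 49.0 and J on the +y side, so J = (0.000, 49.00). The virtual corner opposite Z is at (45.30, 49.00). The tangent condition forces PB to be normal to AB and A1 meets MJ tangentially, so PM is at right angles to MJ, with radius 8.0, so the center P sits 8.0 in from both sides at P = (37.30, 41.00). That places the tangent points at B = (45.30, 41.00) on AB and M = (37.30, 49.00) on MJ. Then |ZM| = |M − Z| = 61.58.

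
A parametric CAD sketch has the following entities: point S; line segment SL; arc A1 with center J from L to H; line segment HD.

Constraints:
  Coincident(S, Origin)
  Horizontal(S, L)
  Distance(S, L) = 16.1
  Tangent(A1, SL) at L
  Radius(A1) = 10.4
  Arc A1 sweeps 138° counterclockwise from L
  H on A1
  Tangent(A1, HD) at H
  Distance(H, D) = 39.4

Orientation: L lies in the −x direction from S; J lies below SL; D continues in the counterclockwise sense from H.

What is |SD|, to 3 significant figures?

44.9

S is at the origin; S and L share the same y with |SL| = 16.1 and L on the −x side, so L = (-16.1, 0.00). A1 meets SL tangentially, so JL is at right angles to SL, so J = L + (0, -10.4) = (-16.1, -10.4). On A1, L sits at bearing 90° from J; a 138° counterclockwise sweep puts H at bearing 228°, so H = J + 10.4·(cos 228°, sin 228°) = (-23.1, -18.1). A1 meets HD tangentially, so JH is at right angles to HD, so HD runs along (−sin 228°, cos 228°); with |HD| = 39.4, D = (6.22, -44.5). Then |SD| = |D − S| = 44.9.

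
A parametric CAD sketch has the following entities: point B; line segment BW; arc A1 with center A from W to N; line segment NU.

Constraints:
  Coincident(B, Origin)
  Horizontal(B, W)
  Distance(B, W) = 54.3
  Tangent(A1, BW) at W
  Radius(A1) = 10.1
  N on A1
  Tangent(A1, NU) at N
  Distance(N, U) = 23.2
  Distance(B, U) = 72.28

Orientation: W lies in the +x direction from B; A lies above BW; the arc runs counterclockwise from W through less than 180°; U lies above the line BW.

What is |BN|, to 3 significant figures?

65.2

B is at the origin; BW is horizontal with |BW| = 54.3 and W on the +x side, so W = (54.3, 0.00). The tangent condition forces AW to be normal to BW, so A = W + (0, 10.1) = (54.3, 10.1). Since AN ⟂ NU (tangency), |AU| = √(10.1² + 23.2²) = 25.3 regardless of where N sits on A1. So U lies on both circle(B, 72.28) and circle(A, 25.3); the above-BW intersection is U = (64.1, 33.4). N is the foot of the tangent from U: N = (64.4, 10.2).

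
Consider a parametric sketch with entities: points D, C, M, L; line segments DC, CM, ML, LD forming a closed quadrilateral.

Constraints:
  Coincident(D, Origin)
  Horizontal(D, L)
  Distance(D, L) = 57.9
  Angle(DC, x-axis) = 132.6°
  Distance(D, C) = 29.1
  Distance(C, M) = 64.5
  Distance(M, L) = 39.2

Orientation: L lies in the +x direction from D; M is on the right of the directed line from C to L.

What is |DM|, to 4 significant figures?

35.48

D is at the origin; DL is horizontal with |DL| = 57.9 and L in +x, so L = (57.9, 0). DC runs at 132.6° with |DC| = 29.1, so C = (-19.70, 21.42). M is determined by |CM| = 64.5 and |ML| = 39.2 together: it lies at the intersection of circle(C, 64.5) and circle(L, 39.2). With |CL| = 80.50, the foot of the radical line on CL is 56.55 from C and the perpendicular offset is √(64.5² − 56.55²) = 31.03. Taking the right-of-CL solution: M = (26.55, -23.54).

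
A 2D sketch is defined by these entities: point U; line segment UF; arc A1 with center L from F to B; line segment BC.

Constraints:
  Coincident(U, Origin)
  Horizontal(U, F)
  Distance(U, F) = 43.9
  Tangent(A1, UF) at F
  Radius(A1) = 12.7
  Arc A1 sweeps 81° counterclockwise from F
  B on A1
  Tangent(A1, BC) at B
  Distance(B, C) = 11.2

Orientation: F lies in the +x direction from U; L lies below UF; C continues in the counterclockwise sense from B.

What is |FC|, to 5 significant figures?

26.049

On A1, F sits at bearing 90° from L; an 81° counterclockwise sweep puts B at bearing 171°, so B = L + 12.7·(cos 171°, sin 171°) = (31.356, -10.713). A1 meets BC tangentially, so LB is at right angles to BC, so BC runs along (−sin 171°, cos 171°); with |BC| = 11.2, C = (29.604, -21.775). Then |FC| = |C − F| = 26.049.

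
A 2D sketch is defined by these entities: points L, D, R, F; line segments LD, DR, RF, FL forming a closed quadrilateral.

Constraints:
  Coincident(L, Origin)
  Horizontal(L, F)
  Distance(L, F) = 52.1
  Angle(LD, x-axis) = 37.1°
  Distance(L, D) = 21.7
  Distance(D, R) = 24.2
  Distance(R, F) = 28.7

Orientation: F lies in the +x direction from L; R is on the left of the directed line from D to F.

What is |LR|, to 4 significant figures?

45.81

Checks: |DR| = 24.20 ✓; |RF| = 28.70 ✓.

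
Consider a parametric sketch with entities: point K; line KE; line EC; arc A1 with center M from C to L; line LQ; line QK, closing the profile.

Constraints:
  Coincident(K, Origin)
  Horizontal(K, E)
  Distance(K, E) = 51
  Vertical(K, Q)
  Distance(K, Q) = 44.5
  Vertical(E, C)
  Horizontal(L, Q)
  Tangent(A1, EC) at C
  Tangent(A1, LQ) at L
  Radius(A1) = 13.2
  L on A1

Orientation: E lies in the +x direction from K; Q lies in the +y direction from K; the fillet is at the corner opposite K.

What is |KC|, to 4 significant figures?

59.84

K is at the origin; K and E share the same y with |KE| = 51.0 and E on the +x side, so E = (51.00, 0.000). K and Q share the same x with |KQ| = 44.5 and Q on the +y side, so Q = (0.000, 44.50). The virtual corner opposite K is at (51.00, 44.50). A1 meets EC tangentially, so MC is at right angles to EC and A1 meets LQ tangentially, so ML is at right angles to LQ, with radius 13.2, so the center M sits 13.2 in from both sides at M = (37.80, 31.30). That places the tangent points at C = (51.00, 31.30) on EC and L = (37.80, 44.50) on LQ. Then |KC| = |C − K| = 59.84.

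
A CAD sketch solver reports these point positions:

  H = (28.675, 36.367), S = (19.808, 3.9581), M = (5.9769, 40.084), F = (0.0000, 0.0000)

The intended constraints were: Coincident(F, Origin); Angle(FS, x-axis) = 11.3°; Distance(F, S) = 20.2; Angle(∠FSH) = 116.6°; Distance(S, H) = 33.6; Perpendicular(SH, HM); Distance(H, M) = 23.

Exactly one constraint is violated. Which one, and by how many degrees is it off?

Perpendicular(SH, HM) — off by 6.00°.

F = (0.00, 0.00) ✓; FS at 11.30° ✓; |FS| = 20.20 ✓; ∠FSH = 116.6° ✓; |SH| = 33.60 ✓; ∠(SH, HM) = 96.00° ✗; |HM| = 23.00 ✓.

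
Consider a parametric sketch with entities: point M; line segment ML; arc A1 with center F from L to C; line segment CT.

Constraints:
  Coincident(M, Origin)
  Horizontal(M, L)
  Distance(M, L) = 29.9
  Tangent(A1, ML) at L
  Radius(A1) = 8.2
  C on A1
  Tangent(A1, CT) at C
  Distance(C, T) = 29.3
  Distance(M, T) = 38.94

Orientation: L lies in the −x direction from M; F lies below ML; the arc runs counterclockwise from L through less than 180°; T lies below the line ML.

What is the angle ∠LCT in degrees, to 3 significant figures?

114°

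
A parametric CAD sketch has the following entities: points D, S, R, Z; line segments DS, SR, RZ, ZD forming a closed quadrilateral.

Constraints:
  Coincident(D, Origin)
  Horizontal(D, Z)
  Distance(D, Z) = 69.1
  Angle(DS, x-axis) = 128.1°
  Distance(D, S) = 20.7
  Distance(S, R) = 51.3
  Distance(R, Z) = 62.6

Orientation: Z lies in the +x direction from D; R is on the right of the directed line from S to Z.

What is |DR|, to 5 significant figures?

30.919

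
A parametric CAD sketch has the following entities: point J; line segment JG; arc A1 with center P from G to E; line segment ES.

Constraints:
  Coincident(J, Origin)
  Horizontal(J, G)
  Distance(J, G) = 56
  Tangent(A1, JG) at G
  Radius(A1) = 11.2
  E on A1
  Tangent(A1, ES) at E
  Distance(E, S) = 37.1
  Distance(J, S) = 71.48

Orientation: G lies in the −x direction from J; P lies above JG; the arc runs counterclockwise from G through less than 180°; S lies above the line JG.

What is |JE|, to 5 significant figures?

46.850

Checks: |PE| = 11.20 ✓; ∠(PE, ES) = 90.00° ✓; |ES| = 37.10 ✓; |JS| = 71.48 ✓.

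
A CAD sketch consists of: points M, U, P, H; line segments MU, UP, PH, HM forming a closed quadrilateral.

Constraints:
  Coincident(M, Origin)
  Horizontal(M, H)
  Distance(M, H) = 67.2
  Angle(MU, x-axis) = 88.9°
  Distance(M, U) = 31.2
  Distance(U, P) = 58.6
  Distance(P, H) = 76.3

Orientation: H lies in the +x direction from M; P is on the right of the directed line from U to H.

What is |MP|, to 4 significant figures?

27.52

M is at the origin; M and H share the same y with |MH| = 67.2 and H in +x, so H = (67.2, 0). MU runs at 88.9° with |MU| = 31.2, so U = (0.5990, 31.19). P is determined by |UP| = 58.6 and |PH| = 76.3 together: it lies at the intersection of circle(U, 58.6) and circle(H, 76.3). With |UH| = 73.54, the foot of the radical line on UH is 20.54 from U and the perpendicular offset is √(58.6² − 20.54²) = 54.88. Taking the right-of-UH solution: P = (-4.080, -27.22).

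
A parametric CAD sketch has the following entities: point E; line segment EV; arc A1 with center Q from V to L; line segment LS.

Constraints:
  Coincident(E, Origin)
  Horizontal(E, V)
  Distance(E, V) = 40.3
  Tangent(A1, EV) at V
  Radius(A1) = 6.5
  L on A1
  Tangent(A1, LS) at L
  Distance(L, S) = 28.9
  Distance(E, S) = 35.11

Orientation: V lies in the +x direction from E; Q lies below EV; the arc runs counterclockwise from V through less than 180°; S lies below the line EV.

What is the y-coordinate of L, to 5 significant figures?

-3.3175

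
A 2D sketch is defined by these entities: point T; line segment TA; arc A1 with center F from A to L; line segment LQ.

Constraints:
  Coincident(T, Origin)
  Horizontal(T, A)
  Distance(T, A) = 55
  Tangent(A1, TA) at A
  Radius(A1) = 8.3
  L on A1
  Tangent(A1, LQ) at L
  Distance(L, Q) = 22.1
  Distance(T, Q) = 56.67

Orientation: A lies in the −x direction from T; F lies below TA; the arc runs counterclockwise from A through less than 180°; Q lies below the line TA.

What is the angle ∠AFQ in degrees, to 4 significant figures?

161.8°

T is at the origin; TA is horizontal with |TA| = 55.0 and A on the −x side, so A = (-55.00, 0.000). The tangent condition forces FA to be normal to TA, so F = A + (0, -8.3) = (-55.00, -8.300). Since FL ⟂ LQ (tangency), |FQ| = √(8.3² + 22.1²) = 23.61 regardless of where L sits on A1. So Q lies on both circle(T, 56.67) and circle(F, 23.61); the below-TA intersection is Q = (-47.62, -30.72). L is the foot of the tangent from Q: L = (-61.47, -13.50).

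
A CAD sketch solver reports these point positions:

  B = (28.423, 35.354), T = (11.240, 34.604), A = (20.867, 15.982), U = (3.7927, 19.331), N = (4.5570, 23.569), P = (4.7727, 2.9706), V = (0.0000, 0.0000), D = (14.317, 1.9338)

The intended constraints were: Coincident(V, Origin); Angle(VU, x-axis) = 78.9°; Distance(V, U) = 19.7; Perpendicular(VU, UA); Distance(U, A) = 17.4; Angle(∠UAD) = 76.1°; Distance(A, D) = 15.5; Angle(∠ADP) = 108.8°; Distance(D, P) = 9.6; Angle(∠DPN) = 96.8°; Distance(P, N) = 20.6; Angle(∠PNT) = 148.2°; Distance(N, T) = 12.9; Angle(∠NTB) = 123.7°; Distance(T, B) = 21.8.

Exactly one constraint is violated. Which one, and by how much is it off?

Distance(T, B) = 21.8 — off by 4.60.

V = (0.00, 0.00) ✓; VU at 78.90° ✓; |VU| = 19.70 ✓; ∠(VU, UA) = 90.00° ✓; |UA| = 17.40 ✓; ∠UAD = 76.10° ✓; |AD| = 15.50 ✓; ∠ADP = 108.8° ✓; |DP| = 9.600 ✓; ∠DPN = 96.80° ✓; |PN| = 20.60 ✓; ∠PNT = 148.2° ✓; |NT| = 12.90 ✓; ∠NTB = 123.7° ✓; |TB| = 17.20 ✗.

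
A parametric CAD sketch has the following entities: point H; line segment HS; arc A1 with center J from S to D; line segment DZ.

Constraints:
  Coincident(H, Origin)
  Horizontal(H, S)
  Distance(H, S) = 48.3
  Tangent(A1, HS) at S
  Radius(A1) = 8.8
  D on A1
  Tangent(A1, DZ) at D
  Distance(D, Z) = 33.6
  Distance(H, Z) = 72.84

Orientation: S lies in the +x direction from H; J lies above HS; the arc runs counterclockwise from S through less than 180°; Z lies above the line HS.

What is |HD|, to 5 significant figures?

57.640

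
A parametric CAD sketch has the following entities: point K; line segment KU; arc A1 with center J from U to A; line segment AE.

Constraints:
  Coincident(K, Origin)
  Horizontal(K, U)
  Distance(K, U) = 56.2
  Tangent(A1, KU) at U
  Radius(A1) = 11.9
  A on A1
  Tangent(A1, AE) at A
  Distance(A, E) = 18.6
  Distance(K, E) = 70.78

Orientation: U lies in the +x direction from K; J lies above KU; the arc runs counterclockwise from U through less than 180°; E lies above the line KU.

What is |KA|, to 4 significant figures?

69.32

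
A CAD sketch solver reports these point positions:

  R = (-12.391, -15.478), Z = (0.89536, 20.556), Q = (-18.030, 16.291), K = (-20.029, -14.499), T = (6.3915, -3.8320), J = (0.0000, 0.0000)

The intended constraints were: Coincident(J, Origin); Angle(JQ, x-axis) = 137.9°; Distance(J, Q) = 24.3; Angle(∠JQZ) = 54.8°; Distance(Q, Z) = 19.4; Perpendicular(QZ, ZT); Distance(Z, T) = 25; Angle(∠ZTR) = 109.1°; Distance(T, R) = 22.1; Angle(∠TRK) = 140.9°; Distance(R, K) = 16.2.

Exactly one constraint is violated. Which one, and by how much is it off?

Distance(R, K) = 16.2 — off by 8.50.

J = (0.00, 0.00) ✓; JQ at 137.9° ✓; |JQ| = 24.30 ✓; ∠JQZ = 54.80° ✓; |QZ| = 19.40 ✓; ∠(QZ, ZT) = 90.00° ✓; |ZT| = 25.00 ✓; ∠ZTR = 109.1° ✓; |TR| = 22.10 ✓; ∠TRK = 140.9° ✓; |RK| = 7.700 ✗.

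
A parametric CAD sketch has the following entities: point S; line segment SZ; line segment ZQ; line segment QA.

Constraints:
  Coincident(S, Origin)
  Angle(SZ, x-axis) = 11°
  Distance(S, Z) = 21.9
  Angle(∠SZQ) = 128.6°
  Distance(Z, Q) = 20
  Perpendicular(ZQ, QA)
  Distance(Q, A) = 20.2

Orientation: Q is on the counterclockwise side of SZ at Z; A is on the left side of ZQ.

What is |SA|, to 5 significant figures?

33.804

S is at the origin; SZ runs at 11.0° with length 21.9, so Z = 21.9·(cos 11.0°, sin 11.0°) = (21.498, 4.1787). ∠SZQ = 128.6°, so ZQ runs at 11.0° + (180° − 128.6°) = 62.400° from the x-axis; with |ZQ| = 20.0, Q = Z + 20.0·(cos 62.400°, sin 62.400°) = (30.764, 21.903). ZQ ⟂ QA; with |QA| = 20.2 on the left of ZQ, A = Q + 20.2·(-0.88620, 0.46330) = (12.862, 31.261). Then |SA| = |A − S| = 33.804.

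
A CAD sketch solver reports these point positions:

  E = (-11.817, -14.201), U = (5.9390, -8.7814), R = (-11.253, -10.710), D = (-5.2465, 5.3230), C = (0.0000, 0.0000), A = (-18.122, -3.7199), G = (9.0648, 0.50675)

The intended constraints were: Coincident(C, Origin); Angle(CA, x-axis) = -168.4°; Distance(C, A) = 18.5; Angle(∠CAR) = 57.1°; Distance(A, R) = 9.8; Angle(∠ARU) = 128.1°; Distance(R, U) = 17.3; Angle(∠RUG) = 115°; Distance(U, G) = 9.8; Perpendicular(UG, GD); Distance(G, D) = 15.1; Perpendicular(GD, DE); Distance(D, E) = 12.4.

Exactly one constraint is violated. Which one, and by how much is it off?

Distance(D, E) = 12.4 — off by 8.20.

C = (0.00, 0.00) ✓; CA at -168.4° ✓; |CA| = 18.50 ✓; ∠CAR = 57.10° ✓; |AR| = 9.800 ✓; ∠ARU = 128.1° ✓; |RU| = 17.30 ✓; ∠RUG = 115.0° ✓; |UG| = 9.800 ✓; ∠(UG, GD) = 90.00° ✓; |GD| = 15.10 ✓; ∠(GD, DE) = 90.00° ✓; |DE| = 20.60 ✗.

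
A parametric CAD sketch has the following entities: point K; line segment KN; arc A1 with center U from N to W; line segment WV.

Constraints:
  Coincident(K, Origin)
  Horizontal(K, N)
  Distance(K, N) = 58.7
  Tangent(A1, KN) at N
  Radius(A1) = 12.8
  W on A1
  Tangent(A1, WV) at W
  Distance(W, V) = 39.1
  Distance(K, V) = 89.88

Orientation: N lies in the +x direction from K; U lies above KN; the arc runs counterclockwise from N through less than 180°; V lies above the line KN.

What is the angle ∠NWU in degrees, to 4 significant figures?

46.87°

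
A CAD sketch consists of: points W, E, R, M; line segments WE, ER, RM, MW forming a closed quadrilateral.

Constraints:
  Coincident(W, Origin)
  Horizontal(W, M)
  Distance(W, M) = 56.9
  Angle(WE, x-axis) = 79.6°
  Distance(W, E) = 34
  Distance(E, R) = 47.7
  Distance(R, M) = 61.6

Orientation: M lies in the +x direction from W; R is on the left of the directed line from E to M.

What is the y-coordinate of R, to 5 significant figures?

60.518

W is at the origin; W and M share the same y with |WM| = 56.9 and M in +x, so M = (56.9, 0). WE runs at 79.6° with |WE| = 34.0, so E = (6.1377, 33.441). R is determined by |ER| = 47.7 and |RM| = 61.6 together: it lies at the intersection of circle(E, 47.7) and circle(M, 61.6). With |EM| = 60.788, the foot of the radical line on EM is 17.897 from E and the perpendicular offset is √(47.7² − 17.897²) = 44.215. Taking the left-of-EM solution: R = (45.408, 60.518).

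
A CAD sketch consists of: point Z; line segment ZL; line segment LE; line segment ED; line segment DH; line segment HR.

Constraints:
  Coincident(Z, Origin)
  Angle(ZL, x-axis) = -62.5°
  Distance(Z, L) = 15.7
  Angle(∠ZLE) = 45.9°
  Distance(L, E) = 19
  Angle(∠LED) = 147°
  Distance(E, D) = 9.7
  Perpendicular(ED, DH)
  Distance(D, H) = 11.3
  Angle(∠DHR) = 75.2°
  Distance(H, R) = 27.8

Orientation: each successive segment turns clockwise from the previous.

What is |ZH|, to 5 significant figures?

10.642

∠LED = 147.0° gives ED at 130.40° from the x-axis; with |ED| = 9.7, D = (-17.245, -1.1111). ED is perpendicular to DH, so DH runs at 40.400°; with |DH| = 11.3, H = (-8.6401, 6.2127). Then |ZH| = |H − Z| = 10.642.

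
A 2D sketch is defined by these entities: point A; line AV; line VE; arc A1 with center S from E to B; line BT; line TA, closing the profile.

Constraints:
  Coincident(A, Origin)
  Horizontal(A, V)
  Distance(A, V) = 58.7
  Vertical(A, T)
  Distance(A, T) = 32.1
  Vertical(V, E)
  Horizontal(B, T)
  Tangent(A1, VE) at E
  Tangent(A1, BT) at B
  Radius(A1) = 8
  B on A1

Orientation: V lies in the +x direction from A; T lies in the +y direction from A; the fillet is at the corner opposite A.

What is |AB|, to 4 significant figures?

60.01

A is at the origin; A and V share the same y with |AV| = 58.7 and V on the +x side, so V = (58.70, 0.000). AT is vertical with |AT| = 32.1 and T on the +y side, so T = (0.000, 32.10). The virtual corner opposite A is at (58.70, 32.10). Since A1 is tangent to VE there, SE ⟂ VE and the tangent condition forces SB to be normal to BT, with radius 8.0, so the center S sits 8.0 in from both sides at S = (50.70, 24.10). That places the tangent points at E = (58.70, 24.10) on VE and B = (50.70, 32.10) on BT. Then |AB| = |B − A| = 60.01.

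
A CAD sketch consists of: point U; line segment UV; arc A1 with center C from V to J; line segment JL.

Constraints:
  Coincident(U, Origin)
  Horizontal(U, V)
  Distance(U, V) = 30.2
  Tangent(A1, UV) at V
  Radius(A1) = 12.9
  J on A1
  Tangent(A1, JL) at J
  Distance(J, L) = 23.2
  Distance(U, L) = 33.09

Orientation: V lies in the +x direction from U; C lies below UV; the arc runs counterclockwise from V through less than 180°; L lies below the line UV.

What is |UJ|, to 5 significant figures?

20.049

U is at the origin; UV is horizontal with |UV| = 30.2 and V on the +x side, so V = (30.200, 0.0000). Since A1 is tangent to UV there, CV ⟂ UV, so C = V + (0, -12.9) = (30.200, -12.900). Since CJ ⟂ JL (tangency), |CL| = √(12.9² + 23.2²) = 26.545 regardless of where J sits on A1. So L lies on both circle(U, 33.09) and circle(C, 26.545); the below-UV intersection is L = (10.984, -31.214). J is the foot of the tangent from L: J = (17.884, -9.0635).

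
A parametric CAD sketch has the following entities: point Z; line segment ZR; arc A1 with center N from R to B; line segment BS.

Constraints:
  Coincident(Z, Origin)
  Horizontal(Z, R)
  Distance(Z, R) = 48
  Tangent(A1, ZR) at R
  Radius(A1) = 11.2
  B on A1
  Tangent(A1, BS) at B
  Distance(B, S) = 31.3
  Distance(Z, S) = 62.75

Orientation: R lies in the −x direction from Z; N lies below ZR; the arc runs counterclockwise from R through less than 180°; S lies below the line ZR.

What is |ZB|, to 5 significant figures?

60.268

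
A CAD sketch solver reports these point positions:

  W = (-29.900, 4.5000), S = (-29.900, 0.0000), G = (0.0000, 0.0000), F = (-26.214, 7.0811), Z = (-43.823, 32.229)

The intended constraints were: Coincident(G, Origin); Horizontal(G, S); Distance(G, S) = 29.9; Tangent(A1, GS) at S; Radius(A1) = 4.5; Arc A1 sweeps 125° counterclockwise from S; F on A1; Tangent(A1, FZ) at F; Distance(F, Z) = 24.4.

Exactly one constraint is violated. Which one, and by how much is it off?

Distance(F, Z) = 24.4 — off by 6.30.

G = (0.00, 0.00) ✓; G.y = 0.00, S.y = 0.00 ✓; |GS| = 29.90 ✓; ∠(WS, SG) = 90.00° ✓; |WS| = 4.500 ✓; bearing(W→F) − bearing(W→S) = 125.0° ✓; |WF| = 4.500 ✓; ∠(WF, FZ) = 90.00° ✓; |FZ| = 30.70 ✗.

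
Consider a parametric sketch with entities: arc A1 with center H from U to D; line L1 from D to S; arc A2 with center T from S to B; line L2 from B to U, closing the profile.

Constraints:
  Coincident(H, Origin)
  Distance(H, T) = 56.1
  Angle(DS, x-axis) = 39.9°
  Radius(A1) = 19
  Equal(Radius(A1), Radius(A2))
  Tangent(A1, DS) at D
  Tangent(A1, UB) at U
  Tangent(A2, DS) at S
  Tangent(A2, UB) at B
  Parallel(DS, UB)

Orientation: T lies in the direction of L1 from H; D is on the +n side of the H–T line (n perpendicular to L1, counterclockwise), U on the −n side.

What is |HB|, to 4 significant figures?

59.23

The slot axis is L1's direction at 39.9°, so u = (cos 39.9°, sin 39.9°) = (0.7672, 0.6414) and n = (−sin 39.9°, cos 39.9°) = (-0.6414, 0.7672). H is at the origin and T lies 56.1 along u from H, so T = 56.1·u = (43.04, 35.99). Tangency of A1 to both parallel lines with radius 19.0 puts D and U at H ± 19.0·n: D = (-12.19, 14.58), U = (12.19, -14.58). Equal radii place S and B the same way about T: S = T + 19.0·n = (30.85, 50.56), B = T − 19.0·n = (55.23, 21.41). Then |HB| = |B − H| = 59.23.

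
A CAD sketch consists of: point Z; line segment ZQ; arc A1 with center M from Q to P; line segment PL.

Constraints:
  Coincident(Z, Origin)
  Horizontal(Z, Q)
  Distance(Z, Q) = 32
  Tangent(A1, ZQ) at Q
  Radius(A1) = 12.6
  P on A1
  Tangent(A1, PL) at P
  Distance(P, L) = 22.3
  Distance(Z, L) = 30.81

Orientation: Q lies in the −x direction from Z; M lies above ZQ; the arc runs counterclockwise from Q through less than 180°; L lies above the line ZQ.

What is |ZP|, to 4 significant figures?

21.79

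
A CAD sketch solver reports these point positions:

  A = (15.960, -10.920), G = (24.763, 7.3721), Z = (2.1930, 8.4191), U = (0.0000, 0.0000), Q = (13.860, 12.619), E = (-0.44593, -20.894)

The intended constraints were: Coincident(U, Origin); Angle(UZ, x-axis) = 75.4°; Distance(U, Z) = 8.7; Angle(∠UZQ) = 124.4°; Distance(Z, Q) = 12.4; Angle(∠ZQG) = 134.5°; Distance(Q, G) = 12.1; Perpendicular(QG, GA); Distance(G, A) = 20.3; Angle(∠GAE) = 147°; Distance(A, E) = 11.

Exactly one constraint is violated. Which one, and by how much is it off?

Distance(A, E) = 11 — off by 8.20.

U = (0.00, 0.00) ✓; UZ at 75.40° ✓; |UZ| = 8.700 ✓; ∠UZQ = 124.4° ✓; |ZQ| = 12.40 ✓; ∠ZQG = 134.5° ✓; |QG| = 12.10 ✓; ∠(QG, GA) = 90.00° ✓; |GA| = 20.30 ✓; ∠GAE = 147.0° ✓; |AE| = 19.20 ✗.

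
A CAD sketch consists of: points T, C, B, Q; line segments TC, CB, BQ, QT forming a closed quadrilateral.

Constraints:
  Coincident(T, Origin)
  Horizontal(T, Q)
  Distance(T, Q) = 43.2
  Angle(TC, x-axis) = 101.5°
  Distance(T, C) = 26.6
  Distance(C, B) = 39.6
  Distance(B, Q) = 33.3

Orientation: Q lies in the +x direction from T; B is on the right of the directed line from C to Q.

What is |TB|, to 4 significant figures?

15.05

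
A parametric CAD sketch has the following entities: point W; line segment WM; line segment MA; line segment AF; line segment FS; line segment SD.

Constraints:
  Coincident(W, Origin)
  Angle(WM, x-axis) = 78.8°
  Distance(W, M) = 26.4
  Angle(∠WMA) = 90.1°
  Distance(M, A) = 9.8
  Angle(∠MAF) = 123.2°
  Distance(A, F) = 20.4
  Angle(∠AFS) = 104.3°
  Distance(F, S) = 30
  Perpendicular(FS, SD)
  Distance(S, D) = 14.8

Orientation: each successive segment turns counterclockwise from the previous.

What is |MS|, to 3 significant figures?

39.2

∠MAF = 123.2° gives AF at -134° from the x-axis; with |AF| = 20.4, F = (-18.8, 13.3). ∠AFS = 104.3° gives FS at -58.8° from the x-axis; with |FS| = 30.0, S = (-3.24, -12.4). Then |MS| = |S − M| = 39.2.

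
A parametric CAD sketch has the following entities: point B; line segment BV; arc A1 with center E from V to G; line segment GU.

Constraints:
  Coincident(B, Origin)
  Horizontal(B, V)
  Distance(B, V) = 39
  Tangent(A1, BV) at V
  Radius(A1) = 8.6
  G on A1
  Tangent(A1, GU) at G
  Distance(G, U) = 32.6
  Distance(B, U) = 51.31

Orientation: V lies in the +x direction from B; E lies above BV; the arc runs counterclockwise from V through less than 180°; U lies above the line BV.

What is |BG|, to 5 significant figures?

48.231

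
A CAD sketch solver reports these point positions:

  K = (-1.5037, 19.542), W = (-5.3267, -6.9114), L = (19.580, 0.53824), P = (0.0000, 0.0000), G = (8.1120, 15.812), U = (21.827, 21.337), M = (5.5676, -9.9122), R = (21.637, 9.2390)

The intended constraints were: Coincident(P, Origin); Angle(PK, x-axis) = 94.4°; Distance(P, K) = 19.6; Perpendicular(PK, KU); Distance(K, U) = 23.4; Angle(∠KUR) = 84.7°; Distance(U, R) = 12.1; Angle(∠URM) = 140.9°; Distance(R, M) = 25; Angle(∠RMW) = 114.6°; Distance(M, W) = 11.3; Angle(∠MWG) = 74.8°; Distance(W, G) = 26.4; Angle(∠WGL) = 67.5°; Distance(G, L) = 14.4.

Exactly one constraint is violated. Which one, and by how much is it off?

Distance(G, L) = 14.4 — off by 4.70.

P = (0.00, 0.00) ✓; PK at 94.40° ✓; |PK| = 19.60 ✓; ∠(PK, KU) = 90.00° ✓; |KU| = 23.40 ✓; ∠KUR = 84.70° ✓; |UR| = 12.10 ✓; ∠URM = 140.9° ✓; |RM| = 25.00 ✓; ∠RMW = 114.6° ✓; |MW| = 11.30 ✓; ∠MWG = 74.80° ✓; |WG| = 26.40 ✓; ∠WGL = 67.50° ✓; |GL| = 19.10 ✗.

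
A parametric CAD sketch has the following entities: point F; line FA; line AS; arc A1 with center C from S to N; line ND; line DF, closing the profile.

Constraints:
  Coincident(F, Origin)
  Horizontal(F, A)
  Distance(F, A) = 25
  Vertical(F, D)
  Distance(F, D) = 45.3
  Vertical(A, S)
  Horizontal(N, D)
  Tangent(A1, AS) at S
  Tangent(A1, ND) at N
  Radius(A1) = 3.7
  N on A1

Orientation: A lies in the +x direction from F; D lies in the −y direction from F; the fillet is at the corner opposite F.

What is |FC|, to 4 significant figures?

46.74

F is at the origin; F and A share the same y with |FA| = 25.0 and A on the +x side, so A = (25.00, 0.000). F and D share the same x with |FD| = 45.3 and D on the −y side, so D = (0.000, -45.30). The virtual corner opposite F is at (25.00, -45.30). Since A1 is tangent to AS there, CS ⟂ AS and since A1 is tangent to ND there, CN ⟂ ND, with radius 3.7, so the center C sits 3.7 in from both sides at C = (21.30, -41.60). Then |FC| = |C − F| = 46.74.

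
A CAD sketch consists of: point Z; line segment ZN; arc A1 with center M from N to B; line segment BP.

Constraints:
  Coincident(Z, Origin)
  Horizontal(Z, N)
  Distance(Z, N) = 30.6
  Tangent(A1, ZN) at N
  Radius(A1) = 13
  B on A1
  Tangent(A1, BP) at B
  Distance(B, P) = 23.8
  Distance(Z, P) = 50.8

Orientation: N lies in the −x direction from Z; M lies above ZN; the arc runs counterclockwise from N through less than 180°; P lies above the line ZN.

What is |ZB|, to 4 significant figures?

27.43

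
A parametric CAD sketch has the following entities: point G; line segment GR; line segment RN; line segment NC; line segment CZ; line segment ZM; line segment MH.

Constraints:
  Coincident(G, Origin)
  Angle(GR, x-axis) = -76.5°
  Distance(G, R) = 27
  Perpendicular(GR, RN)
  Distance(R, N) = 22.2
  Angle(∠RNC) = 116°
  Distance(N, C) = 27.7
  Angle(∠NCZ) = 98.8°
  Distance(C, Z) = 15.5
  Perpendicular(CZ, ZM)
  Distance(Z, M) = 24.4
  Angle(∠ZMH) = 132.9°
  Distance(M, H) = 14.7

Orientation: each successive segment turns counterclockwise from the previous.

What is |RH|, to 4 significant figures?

10.84

G is at the origin; GR runs at -76.5° with length 27.0, so R = (6.303, -26.25). The perpendicularity gives RN at right angles to GR, so RN runs at 13.50°; with |RN| = 22.2, N = (27.89, -21.07). ∠RNC = 116.0° gives NC at 77.50° from the x-axis; with |NC| = 27.7, C = (33.89, 5.972). ∠NCZ = 98.8° gives CZ at 158.7° from the x-axis; with |CZ| = 15.5, Z = (19.44, 11.60). CZ ⟂ ZM, so ZM runs at -111.3°; with |ZM| = 24.4, M = (10.58, -11.13). ∠ZMH = 132.9° gives MH at -64.20° from the x-axis; with |MH| = 14.7, H = (16.98, -24.37). Then |RH| = |H − R| = 10.84.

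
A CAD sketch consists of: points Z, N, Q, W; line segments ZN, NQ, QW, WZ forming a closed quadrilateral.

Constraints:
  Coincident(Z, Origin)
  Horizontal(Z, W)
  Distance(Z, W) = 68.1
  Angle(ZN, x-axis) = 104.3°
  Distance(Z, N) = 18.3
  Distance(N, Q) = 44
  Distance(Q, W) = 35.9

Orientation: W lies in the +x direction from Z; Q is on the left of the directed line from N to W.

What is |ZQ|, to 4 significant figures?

44.80

Z is at the origin; ZW is horizontal with |ZW| = 68.1 and W in +x, so W = (68.1, 0). ZN runs at 104.3° with |ZN| = 18.3, so N = (-4.520, 17.73). Q is determined by |NQ| = 44.0 and |QW| = 35.9 together: it lies at the intersection of circle(N, 44.0) and circle(W, 35.9). With |NW| = 74.75, the foot of the radical line on NW is 41.71 from N and the perpendicular offset is √(44.0² − 41.71²) = 14.02. Taking the left-of-NW solution: Q = (39.32, 21.46).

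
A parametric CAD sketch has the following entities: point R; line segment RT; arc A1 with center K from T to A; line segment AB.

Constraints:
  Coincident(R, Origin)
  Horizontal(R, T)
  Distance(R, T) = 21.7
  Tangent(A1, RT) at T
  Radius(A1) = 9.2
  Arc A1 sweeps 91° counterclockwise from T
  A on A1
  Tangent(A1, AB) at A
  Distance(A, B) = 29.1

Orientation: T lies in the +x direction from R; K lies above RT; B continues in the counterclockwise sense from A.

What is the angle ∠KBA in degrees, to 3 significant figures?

17.5°

R is at the origin; RT is horizontal with |RT| = 21.7 and T on the +x side, so T = (21.7, 0.00). A1 meets RT tangentially, so KT is at right angles to RT, so K = T + (0, 9.2) = (21.7, 9.20). On A1, T sits at bearing -90° from K; a 91° counterclockwise sweep puts A at bearing 1°, so A = K + 9.2·(cos 1°, sin 1°) = (30.9, 9.36). The tangent condition forces KA to be normal to AB, so AB runs along (−sin 1°, cos 1°); with |AB| = 29.1, B = (30.4, 38.5). Then cos ∠KBA = BK·BA / (|BK||BA|), giving 17.5°.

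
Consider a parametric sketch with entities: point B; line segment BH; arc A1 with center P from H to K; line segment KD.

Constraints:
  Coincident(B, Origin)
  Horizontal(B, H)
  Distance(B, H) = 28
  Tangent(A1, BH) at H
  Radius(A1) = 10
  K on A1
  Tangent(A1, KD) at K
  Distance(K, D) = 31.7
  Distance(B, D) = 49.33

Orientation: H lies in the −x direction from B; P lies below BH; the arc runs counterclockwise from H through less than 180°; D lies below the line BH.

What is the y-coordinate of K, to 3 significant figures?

-14.1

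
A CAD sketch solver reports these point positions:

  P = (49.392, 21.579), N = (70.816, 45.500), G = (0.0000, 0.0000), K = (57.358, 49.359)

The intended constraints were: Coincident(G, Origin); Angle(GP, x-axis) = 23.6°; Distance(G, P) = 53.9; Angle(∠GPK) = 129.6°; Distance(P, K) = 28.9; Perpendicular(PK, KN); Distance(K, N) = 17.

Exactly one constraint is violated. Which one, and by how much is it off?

Distance(K, N) = 17 — off by 3.00.

G = (0.00, 0.00) ✓; GP at 23.60° ✓; |GP| = 53.90 ✓; ∠GPK = 129.6° ✓; |PK| = 28.90 ✓; ∠(PK, KN) = 90.00° ✓; |KN| = 14.00 ✗.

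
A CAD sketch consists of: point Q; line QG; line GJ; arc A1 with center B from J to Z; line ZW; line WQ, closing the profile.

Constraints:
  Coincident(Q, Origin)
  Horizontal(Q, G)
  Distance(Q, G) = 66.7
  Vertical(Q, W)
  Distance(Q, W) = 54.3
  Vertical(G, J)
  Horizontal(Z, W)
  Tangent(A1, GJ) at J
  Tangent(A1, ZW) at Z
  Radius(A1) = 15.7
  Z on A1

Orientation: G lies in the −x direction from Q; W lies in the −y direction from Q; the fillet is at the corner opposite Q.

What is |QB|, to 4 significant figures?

63.96

Q is at the origin; Q and G share the same y with |QG| = 66.7 and G on the −x side, so G = (-66.70, 0.000). Q and W share the same x with |QW| = 54.3 and W on the −y side, so W = (0.000, -54.30). The virtual corner opposite Q is at (-66.70, -54.30). Tangency of A1 to GJ means the radius BJ is perpendicular to GJ and A1 meets ZW tangentially, so BZ is at right angles to ZW, with radius 15.7, so the center B sits 15.7 in from both sides at B = (-51.00, -38.60). Then |QB| = |B − Q| = 63.96.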